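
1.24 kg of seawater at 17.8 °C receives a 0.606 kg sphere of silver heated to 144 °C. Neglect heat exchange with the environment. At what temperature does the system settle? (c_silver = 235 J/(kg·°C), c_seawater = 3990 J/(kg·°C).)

T_f ≈ 21.3 °C

Energy conservation, ΣQ = 0:
0.606×235×(T − 144) + 1.24×3990×(T − 17.8) = 0
142.41(T − 144) + 4947.6(T − 17.8) = 0
(142.41 + 4947.6) T = 142.41×144 + 4947.6×17.8
T = 108574 / 5090 = 21.3 °C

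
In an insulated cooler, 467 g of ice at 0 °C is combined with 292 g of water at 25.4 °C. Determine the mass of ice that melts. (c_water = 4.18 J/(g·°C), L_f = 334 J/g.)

m_melted ≈ 92.8 g

Heat available from the water dropping to 0 °C: 292×4.18×25.4 = 31002 J.
Fully melting the ice requires m_ice L_f = 467×334 = 155978 J.
31002 J < 155978 J, so only part of the ice melts and the system sits at 0 °C.
m_melt = 31002 / L_f = 92.82 g.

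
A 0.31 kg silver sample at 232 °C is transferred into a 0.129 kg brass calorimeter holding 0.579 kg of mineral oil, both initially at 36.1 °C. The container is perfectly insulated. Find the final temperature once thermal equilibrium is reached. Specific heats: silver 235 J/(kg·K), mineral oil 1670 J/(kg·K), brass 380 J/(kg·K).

With ΣQ=0 the equilibrium temperature is the m·c-weighted mean:
T_f = (72.85*232 + 966.93*36.1 + 49.02*36.1) / (72.85 + 966.93 + 49.02)
    = 53577 / 1088.8 ≈ 49.21 °C

T_f ≈ 49.2 °C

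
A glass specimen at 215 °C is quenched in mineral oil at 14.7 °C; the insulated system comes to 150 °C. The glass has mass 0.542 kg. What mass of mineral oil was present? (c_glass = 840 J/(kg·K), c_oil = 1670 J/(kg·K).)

m ≈ 0.131 kg

|Q_glass| = |Q_oil|:
0.542×840×(215 − 150) = m×1670×(150 − 14.7)
225951 m = 29593  ⇒  m ≈ 0.131 kg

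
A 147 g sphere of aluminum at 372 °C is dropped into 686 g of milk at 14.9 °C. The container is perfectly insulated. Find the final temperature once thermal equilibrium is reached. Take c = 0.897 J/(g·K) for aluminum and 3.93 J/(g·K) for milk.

T_f ≈ 31.6 °C

With ΣQ=0 the equilibrium temperature is the m·c-weighted mean:
T_f = (131.86*372 + 2696*14.9) / (131.86 + 2696)
    = 89222 / 2827.8 ≈ 31.55 °C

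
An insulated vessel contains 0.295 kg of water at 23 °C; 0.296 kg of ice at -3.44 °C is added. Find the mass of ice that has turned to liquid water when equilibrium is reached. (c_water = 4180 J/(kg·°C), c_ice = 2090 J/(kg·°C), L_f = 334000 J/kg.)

m_melted ≈ 0.0785 kg

Water can give up m c ΔT = 0.295·4180·23 = 28361 J before reaching 0 °C.
Warming the ice to 0 °C takes 0.296·2090·3.44 = 2128.1 J, leaving 26233 J for melting.
To melt every bit of ice: 0.296·334000 = 98864 J.
That's not enough to melt it all — equilibrium is at 0 °C with ice remaining.
Mass melted = 26233/334000 ≈ 0.07854 kg.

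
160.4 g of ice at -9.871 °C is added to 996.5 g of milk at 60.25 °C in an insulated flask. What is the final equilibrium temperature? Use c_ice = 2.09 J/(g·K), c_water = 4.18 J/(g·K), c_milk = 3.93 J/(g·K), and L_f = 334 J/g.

T_f ≈ 39.0 °C

Net heat exchanged in the isolated system is zero:
ice -9.871→0 °C: 160.4·2.09·9.871 = 3309.1
  latent heat to melt: 160.4·334 = 53574
  warm the meltwater: 670.47 T
  milk cools: 996.5·3.93·(T − 60.25) = 3916.2(T − 60.25)
4586.7 T = 235954 − 56883 = 179071
T ≈ 39.04 °C (positive, so assuming full melt was valid).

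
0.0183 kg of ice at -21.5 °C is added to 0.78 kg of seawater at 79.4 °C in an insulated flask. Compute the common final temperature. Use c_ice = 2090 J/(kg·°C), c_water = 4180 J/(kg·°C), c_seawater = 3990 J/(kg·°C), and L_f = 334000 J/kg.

Heat gained plus heat lost sum to zero:
warm ice to 0 °C: 0.0183×2090×(0 − (-21.5)) = 822.31; latent heat to melt: 0.0183×334000 = 6112.2; warm the meltwater: 76.49 T; seawater cools: 0.78×3990×(T − 79.4) = 3112.2(T − 79.4)
3188.7 T = 247109 − 6934.5 = 240174
T ≈ 75.32 °C (positive, so assuming full melt was valid).

T_f ≈ 75.3 °C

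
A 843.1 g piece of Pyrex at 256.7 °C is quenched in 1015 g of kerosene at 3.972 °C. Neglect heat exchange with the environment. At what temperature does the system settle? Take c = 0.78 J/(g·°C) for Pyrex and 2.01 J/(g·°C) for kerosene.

Set heat shed by the hot body equal to heat absorbed by the cold body:
843.1×0.78×(256.7 − T) = 1015×2.01×(T − 3.972)
657.62(256.7 − T) = 2040.1(T − 3.972)
2697.8 T = 176914  ⇒  T ≈ 65.58 °C

T_f ≈ 65.6 °C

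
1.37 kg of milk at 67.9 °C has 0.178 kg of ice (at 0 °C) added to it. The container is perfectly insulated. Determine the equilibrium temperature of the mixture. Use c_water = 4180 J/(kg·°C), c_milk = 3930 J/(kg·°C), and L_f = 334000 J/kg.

T_f ≈ 50.0 °C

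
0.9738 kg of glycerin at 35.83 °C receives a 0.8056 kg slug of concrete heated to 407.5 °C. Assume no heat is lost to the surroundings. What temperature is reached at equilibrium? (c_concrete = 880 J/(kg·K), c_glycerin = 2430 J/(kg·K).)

Taking heat into each body as positive, Σ m c ΔT = 0:
0.8056×880×(T − 407.5) + 0.9738×2430×(T − 35.83) = 0
708.93(T − 407.5) + 2366.3(T − 35.83) = 0
(708.93 + 2366.3) T = 708.93×407.5 + 2366.3×35.83
T = 373674/3075.3 ≈ 121.51 °C

T_f ≈ 121.5 °C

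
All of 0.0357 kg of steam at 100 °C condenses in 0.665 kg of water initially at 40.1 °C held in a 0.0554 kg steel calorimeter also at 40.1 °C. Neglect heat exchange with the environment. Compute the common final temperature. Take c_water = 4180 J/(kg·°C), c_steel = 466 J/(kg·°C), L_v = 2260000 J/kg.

Sum of m c ΔT and latent-heat terms is zero:
steam→water at 100 °C releases m L_v = 0.0357×2260000 = 80682; condensed water 100 °C→T: 149.23(T − 100); original water: 2779.7(T − 40.1); steel cup: 0.0554×466×(T − 40.1) = 25.82(T − 40.1)
2954.7 T = 80682 + 14923 + 112501 = 208106
T ≈ 70.43 °C (< 100 °C, so full condensation is consistent).

T_f ≈ 70.4 °C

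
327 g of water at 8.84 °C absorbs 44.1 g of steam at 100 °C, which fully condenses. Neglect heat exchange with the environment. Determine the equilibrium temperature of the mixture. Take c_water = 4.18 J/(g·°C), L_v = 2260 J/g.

T_f ≈ 83.9 °C

Net heat exchanged in the isolated system is zero:
steam→water at 100 °C releases m L_v = 44.1×2260 = 99666; condensed water 100 °C→T: 184.34(T − 100); water warms: 327×4.18×(T − 8.84) = 1366.9(T − 8.84)
1551.2 T = 99666 + 18434 + 12083 = 130183
T ≈ 83.92 °C — below 100 °C, confirming all the steam condensed.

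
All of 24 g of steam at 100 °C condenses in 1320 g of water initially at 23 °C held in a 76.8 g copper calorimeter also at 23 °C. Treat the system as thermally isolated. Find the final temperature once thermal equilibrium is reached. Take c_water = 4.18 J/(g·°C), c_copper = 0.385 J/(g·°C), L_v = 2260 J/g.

T_f ≈ 34.0 °C

Taking heat into each body as positive, Σ m c ΔT = 0:
latent heat released on condensation: 24·2260 = 54240
  condensed water 100 °C→T: 100.32(T − 100)
  original water: 5517.6(T − 23)
  copper cup: 76.8·0.385·(T − 23) = 29.57(T − 23)
5647.5 T = 54240 + 10032 + 127585 = 191857
T ≈ 33.97 °C, under the boiling point, so the assumption holds.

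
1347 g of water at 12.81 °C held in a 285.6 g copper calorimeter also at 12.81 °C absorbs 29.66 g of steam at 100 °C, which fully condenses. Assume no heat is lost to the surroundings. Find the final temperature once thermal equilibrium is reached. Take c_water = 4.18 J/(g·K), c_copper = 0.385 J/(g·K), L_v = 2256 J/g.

Sum of m c ΔT and latent-heat terms is zero:
condense steam: −29.66·2256 = −66913
  condensed water 100 °C→T: 123.98(T − 100)
  water warms: 1347·4.18·(T − 12.81) = 5630.5(T − 12.81)
  copper cup: 285.6·0.385·(T − 12.81) = 109.96(T − 12.81)
5864.4 T = 66913 + 12398 + 73535 = 152846
T ≈ 26.06 °C (< 100 °C, so full condensation is consistent).

T_f ≈ 26.1 °C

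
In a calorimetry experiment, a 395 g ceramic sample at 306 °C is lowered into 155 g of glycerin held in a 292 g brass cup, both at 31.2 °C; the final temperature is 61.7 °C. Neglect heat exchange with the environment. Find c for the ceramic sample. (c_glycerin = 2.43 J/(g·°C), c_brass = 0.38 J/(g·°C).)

Conservation of energy gives ΣQ = 0:
395×c×(61.7 − 306) + 155×2.43×(61.7 − 31.2) + 292×0.38×(61.7 − 31.2) = 0
-96498 c = -14872
c = -14872/-96498 ≈ 0.1541 J/(g·°C)

c ≈ 0.154 J/(g·°C)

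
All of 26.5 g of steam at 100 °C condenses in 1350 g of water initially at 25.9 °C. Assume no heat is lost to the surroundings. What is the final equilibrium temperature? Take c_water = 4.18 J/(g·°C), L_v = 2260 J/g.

T_f ≈ 37.7 °C

Energy conservation, ΣQ = 0:
steam→water at 100 °C releases m L_v = 26.5·2260 = 59890
  condensate cools 100→T: 26.5·4.18·(T − 100) = 110.77(T − 100)
  original water: 5643(T − 25.9)
5753.8 T = 59890 + 11077 + 146154 = 217121
T ≈ 37.74 °C — below 100 °C, confirming all the steam condensed.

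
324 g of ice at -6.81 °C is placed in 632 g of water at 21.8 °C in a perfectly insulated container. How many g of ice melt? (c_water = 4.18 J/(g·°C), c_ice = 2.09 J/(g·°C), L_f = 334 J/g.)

Cooling the water to 0 °C releases 632·4.18·21.8 = 57590 J.
Of that, 324·2.09·6.81 = 4611.5 J goes to bring the ice to 0 °C, leaving 52979 J.
Melting all 324 g of ice would need 324·334 = 108216 J.
52979 J < 108216 J, so only part of the ice melts and the system sits at 0 °C.
m_melt = 52979 / L_f = 158.6 g.

m_melted ≈ 159 g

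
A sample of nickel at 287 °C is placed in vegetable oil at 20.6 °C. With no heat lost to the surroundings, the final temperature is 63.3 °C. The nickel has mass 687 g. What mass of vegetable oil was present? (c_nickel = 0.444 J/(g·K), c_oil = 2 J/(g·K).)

m ≈ 799 g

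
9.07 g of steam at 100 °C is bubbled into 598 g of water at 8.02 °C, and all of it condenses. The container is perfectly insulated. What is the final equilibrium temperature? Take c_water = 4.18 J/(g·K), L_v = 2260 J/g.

T_f ≈ 17.5 °C

Taking heat into each body as positive, Σ m c ΔT = 0:
steam→water at 100 °C releases m L_v = 9.07×2260 = 20498; condensate cools 100→T: 9.07×4.18×(T − 100) = 37.91(T − 100); original water: 2499.6(T − 8.02)
2537.6 T = 20498 + 3791.3 + 20047 = 44337
T ≈ 17.47 °C (< 100 °C, so full condensation is consistent).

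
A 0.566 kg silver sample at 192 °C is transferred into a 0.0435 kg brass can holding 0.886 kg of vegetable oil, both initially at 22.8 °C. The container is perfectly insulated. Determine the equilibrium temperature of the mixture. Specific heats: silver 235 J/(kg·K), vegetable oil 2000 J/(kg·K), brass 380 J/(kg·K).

Let T be the final temperature. ΣQ_i = 0:
0.566*235*(T − 192) + 0.886*2000*(T − 22.8) + 0.0435*380*(T − 22.8) = 0
(133.01 + 1772 + 16.53) T = 133.01*192 + 1772*22.8 + 16.53*22.8
T = 66316 / 1921.5 = 34.5 °C

T_f ≈ 34.5 °C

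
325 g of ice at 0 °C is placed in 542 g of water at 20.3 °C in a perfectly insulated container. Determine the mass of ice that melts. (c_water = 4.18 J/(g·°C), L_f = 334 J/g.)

m_melted ≈ 138 g

Heat available from the water dropping to 0 °C: 542×4.18×20.3 = 45991 J.
To melt every bit of ice: 325×334 = 108550 J.
Since 45991 < 108550 J, not all the ice melts; equilibrium is at 0 °C.
m_melted×334 = 45991  ⇒  m_melted ≈ 137.7 g.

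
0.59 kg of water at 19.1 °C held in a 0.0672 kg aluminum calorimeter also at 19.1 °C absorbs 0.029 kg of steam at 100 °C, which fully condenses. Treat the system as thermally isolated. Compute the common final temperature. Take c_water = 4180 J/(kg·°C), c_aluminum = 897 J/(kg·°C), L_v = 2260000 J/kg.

T_f ≈ 47.6 °C

Net heat exchanged in the isolated system is zero:
steam→water at 100 °C releases m L_v = 0.029·2260000 = 65540; condensate cools 100→T: 0.029·4180·(T − 100) = 121.22(T − 100); water warms: 0.59·4180·(T − 19.1) = 2466.2(T − 19.1); aluminum cup: 0.0672·897·(T − 19.1) = 60.28(T − 19.1)
2647.7 T = 65540 + 12122 + 48256 = 125918
T ≈ 47.56 °C, under the boiling point, so the assumption holds.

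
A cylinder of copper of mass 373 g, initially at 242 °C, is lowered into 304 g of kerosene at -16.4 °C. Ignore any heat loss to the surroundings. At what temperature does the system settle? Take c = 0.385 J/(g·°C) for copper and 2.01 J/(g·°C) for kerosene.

With ΣQ=0 the equilibrium temperature is the m·c-weighted mean:
T_f = (143.6×242 + 611.04×(-16.4)) / (143.6 + 611.04)
    = 24731 / 754.64 ≈ 32.77 °C

T_f ≈ 32.8 °C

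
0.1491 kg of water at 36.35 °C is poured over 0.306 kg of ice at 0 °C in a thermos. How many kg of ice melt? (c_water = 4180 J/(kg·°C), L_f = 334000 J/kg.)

m_melted ≈ 0.0678 kg

Cooling the water to 0 °C releases 0.1491·4180·36.35 = 22655 J.
To melt every bit of ice: 0.306·334000 = 102204 J.
22655 J < 102204 J, so only part of the ice melts and the system sits at 0 °C.
m_melted·334000 = 22655  ⇒  m_melted ≈ 0.06783 kg.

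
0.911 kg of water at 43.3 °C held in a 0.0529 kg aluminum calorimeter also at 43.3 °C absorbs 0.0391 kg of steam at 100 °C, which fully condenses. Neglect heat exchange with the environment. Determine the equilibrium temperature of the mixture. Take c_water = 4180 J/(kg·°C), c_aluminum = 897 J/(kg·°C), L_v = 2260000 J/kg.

T_f ≈ 67.6 °C

Energy balance with sensible and latent terms:
condense steam: −0.0391×2260000 = −88366
  condensed water 100 °C→T: 163.44(T − 100)
  water warms: 0.911×4180×(T − 43.3) = 3808(T − 43.3)
  aluminum cup: 0.0529×897×(T − 43.3) = 47.45(T − 43.3)
4018.9 T = 88366 + 16344 + 166940 = 271650
T ≈ 67.59 °C, under the boiling point, so the assumption holds.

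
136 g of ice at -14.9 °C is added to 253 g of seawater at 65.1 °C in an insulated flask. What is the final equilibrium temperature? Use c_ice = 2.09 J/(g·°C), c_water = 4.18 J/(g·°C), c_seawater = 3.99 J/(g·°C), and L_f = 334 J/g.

Setting the total heat transfer to zero:
ice -14.9→0 °C: 136·2.09·14.9 = 4235.2
  latent heat to melt: 136·334 = 45424
  warm the meltwater: 568.48 T
  seawater: 1009.5(T − 65.1)
1578 T = 65716 − 49659 = 16057
T ≈ 10.18 °C. Since T > 0 °C, the all-ice-melts assumption holds.

T_f ≈ 10.2 °C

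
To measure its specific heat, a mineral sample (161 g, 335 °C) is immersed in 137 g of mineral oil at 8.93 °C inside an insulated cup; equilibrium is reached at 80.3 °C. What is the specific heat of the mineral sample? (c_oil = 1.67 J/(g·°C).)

m_s c (T_s − T_f) = m_oil c_oil (T_f − T_0):
161·c·(335 − 80.3) = 137·1.67·(80.3 − 8.93)
41007 c = 16329  ⇒  c ≈ 0.3982 J/(g·°C)

c ≈ 0.398 J/(g·°C)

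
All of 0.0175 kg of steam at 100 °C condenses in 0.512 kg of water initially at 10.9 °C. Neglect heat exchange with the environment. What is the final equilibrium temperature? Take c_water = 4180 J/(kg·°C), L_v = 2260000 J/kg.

Energy balance with sensible and latent terms:
condense steam: −0.0175·2260000 = −39550
  condensate cools 100→T: 0.0175·4180·(T − 100) = 73.15(T − 100)
  water warms: 0.512·4180·(T − 10.9) = 2140.2(T − 10.9)
2213.3 T = 39550 + 7315 + 23328 = 70193
T ≈ 31.71 °C (< 100 °C, so full condensation is consistent).

T_f ≈ 31.7 °C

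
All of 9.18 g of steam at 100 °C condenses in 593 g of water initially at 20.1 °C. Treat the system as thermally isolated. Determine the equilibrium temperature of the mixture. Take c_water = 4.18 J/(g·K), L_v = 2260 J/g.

T_f ≈ 29.6 °C

Setting the total heat transfer to zero:
latent heat released on condensation: 9.18·2260 = 20747
  condensate cools 100→T: 9.18·4.18·(T − 100) = 38.37(T − 100)
  water warms: 593·4.18·(T − 20.1) = 2478.7(T − 20.1)
2517.1 T = 20747 + 3837.2 + 49823 = 74407
T ≈ 29.56 °C, under the boiling point, so the assumption holds.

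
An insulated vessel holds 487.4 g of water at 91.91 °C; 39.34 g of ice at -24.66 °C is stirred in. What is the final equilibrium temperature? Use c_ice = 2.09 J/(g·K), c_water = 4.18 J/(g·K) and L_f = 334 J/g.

T_f ≈ 78.2 °C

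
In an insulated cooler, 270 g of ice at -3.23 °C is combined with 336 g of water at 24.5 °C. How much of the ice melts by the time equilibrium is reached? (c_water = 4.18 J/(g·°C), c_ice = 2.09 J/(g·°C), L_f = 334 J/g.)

m_melted ≈ 97.6 g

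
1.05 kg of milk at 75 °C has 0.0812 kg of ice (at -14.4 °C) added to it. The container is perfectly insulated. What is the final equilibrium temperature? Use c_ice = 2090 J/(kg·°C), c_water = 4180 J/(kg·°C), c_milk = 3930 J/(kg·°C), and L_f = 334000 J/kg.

T_f ≈ 62.7 °C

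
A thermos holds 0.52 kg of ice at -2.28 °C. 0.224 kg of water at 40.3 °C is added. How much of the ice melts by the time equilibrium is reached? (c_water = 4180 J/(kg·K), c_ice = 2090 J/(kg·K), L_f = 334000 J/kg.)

m_melted ≈ 0.106 kg

Heat available from the water dropping to 0 °C: 0.224×4180×40.3 = 37734 J.
Of that, 0.52×2090×2.28 = 2477.9 J goes to bring the ice to 0 °C, leaving 35256 J.
Fully melting the ice requires m_ice L_f = 0.52×334000 = 173680 J.
Since 35256 < 173680 J, not all the ice melts; equilibrium is at 0 °C.
m_melted×334000 = 35256  ⇒  m_melted ≈ 0.1056 kg.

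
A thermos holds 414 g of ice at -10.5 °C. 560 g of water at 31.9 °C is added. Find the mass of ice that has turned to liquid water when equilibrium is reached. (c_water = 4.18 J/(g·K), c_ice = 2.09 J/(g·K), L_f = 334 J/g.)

m_melted ≈ 196 g

Heat available from the water dropping to 0 °C: 560·4.18·31.9 = 74672 J.
Of that, 414·2.09·10.5 = 9085.2 J goes to bring the ice to 0 °C, leaving 65586 J.
Fully melting the ice requires m_ice L_f = 414·334 = 138276 J.
Since 65586 < 138276 J, not all the ice melts; equilibrium is at 0 °C.
m_melt = 65586 / L_f = 196.4 g.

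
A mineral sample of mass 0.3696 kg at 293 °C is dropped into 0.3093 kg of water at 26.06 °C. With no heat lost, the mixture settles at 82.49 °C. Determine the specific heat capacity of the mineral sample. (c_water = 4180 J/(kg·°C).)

c ≈ 938 J/(kg·°C)

Energy conservation, ΣQ = 0:
0.3696×c×(82.49 − 293) + 0.3093×4180×(82.49 − 26.06) = 0
-77.8 c = -72957
c = -72957/-77.8 ≈ 937.7 J/(kg·°C)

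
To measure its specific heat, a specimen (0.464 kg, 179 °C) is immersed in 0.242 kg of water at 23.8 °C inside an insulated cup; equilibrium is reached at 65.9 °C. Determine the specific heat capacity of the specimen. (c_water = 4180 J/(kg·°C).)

Setting the total heat transfer to zero:
0.464×c×(65.9 − 179) + 0.242×4180×(65.9 − 23.8) = 0
-52.48 c = -42587
c = -42587/-52.48 ≈ 811.5 J/(kg·°C)

c ≈ 812 J/(kg·°C)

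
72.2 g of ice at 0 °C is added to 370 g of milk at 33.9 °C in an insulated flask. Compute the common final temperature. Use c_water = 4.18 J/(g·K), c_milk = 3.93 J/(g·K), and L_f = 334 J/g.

T_f ≈ 14.3 °C

Heat gained plus heat lost sum to zero:
melt ice: 72.2×334 = 24115; warm the meltwater: 301.8 T; milk: 1454.1(T − 33.9)
1755.9 T = 49294 − 24115 = 25179
T ≈ 14.34 °C. Since T > 0 °C, the all-ice-melts assumption holds.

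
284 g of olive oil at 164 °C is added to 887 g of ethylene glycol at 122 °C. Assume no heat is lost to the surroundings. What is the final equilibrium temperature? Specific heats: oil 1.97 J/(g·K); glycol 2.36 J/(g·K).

T_f ≈ 130.9 °C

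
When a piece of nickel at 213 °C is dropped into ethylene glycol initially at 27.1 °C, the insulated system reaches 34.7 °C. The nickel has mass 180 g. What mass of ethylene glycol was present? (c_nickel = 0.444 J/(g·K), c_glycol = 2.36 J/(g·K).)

m ≈ 794 g

Conservation of energy gives ΣQ = 0:
180·0.444·(34.7 − 213) + m·2.36·(34.7 − 27.1) = 0
17.94 m = 14250
m = 14250/17.94 ≈ 794.5 g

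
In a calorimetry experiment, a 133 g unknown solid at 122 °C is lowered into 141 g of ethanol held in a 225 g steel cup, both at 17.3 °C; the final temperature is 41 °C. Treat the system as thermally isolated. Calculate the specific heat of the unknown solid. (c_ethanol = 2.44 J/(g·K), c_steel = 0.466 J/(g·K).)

c ≈ 0.988 J/(g·K)

Setting the total heat transfer to zero:
133×c×(41 − 122) + 141×2.44×(41 − 17.3) + 225×0.466×(41 − 17.3) = 0
-10773 c = -10639
c = -10639/-10773 ≈ 0.9875 J/(g·K)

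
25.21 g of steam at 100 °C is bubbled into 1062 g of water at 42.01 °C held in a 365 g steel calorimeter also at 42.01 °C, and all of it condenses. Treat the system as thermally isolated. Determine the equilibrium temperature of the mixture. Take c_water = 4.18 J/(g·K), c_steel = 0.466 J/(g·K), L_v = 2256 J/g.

T_f ≈ 55.4 °C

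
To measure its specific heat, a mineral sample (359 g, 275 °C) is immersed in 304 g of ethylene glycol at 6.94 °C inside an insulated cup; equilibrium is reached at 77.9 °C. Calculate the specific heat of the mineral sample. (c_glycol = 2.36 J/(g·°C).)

m_s c (T_s − T_f) = m_glycol c_glycol (T_f − T_0):
359·c·(275 − 77.9) = 304·2.36·(77.9 − 6.94)
70759 c = 50910  ⇒  c ≈ 0.7195 J/(g·°C)

c ≈ 0.719 J/(g·°C)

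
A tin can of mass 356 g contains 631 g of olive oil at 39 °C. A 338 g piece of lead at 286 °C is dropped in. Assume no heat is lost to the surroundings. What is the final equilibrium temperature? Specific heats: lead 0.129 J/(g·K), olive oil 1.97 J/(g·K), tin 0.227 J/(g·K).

T_f ≈ 46.9 °C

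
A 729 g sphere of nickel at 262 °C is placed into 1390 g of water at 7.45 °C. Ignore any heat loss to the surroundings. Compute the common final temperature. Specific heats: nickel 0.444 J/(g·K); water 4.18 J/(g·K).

Net heat exchanged in the isolated system is zero:
729*0.444*(T − 262) + 1390*4.18*(T − 7.45) = 0
(323.68 + 5810.2) T = 323.68*262 + 5810.2*7.45
T = 128089 / 6133.9 = 20.9 °C

T_f ≈ 20.9 °C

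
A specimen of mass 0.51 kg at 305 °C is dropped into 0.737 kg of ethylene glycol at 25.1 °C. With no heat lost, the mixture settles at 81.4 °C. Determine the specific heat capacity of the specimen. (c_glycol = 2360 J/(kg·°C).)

c ≈ 859 J/(kg·°C)

Energy conservation, ΣQ = 0:
0.51·c·(81.4 − 305) + 0.737·2360·(81.4 − 25.1) = 0
-114.04 c = -97924
c = -97924/-114.04 ≈ 858.7 J/(kg·°C)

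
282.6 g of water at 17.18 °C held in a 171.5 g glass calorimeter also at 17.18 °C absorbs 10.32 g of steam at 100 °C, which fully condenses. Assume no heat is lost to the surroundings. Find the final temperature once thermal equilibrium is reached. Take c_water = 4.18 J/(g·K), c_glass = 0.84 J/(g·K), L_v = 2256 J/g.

Taking heat into each body as positive, Σ m c ΔT = 0:
steam→water at 100 °C releases m L_v = 10.32·2256 = 23282
  condensate cools 100→T: 10.32·4.18·(T − 100) = 43.14(T − 100)
  water warms: 282.6·4.18·(T − 17.18) = 1181.3(T − 17.18)
  glass cup: 171.5·0.84·(T − 17.18) = 144.06(T − 17.18)
1368.5 T = 23282 + 4313.8 + 22769 = 50365
T ≈ 36.80 °C — below 100 °C, confirming all the steam condensed.

T_f ≈ 36.8 °C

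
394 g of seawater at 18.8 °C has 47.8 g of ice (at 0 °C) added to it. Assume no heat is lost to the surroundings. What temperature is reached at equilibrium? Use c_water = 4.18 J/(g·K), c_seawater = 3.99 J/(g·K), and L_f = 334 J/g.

Energy balance with sensible and latent terms:
fusion: m_ice L_f = 47.8·334 = 15965; meltwater 0→T: 47.8·4.18·T = 199.8 T; seawater: 1572.1(T − 18.8)
1771.9 T = 29555 − 15965 = 13590
T ≈ 7.67 °C. Since T > 0 °C, the all-ice-melts assumption holds.

T_f ≈ 7.7 °C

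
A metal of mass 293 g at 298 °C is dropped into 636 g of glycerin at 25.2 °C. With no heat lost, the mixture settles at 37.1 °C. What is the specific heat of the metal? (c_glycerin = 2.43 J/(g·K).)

Conservation of energy gives ΣQ = 0:
293×c×(37.1 − 298) + 636×2.43×(37.1 − 25.2) = 0
-76444 c = -18391
c = -18391/-76444 ≈ 0.2406 J/(g·K)

c ≈ 0.241 J/(g·K)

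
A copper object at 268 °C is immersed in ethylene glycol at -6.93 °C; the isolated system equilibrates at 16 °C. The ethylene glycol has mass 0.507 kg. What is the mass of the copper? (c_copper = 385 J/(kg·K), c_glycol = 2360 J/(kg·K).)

Heat lost by the copper = heat gained by the glycol:
m·385·(268 − 16) = 0.507·2360·(16 − (-6.93))
97020 m = 27436  ⇒  m ≈ 0.2828 kg

m ≈ 0.283 kg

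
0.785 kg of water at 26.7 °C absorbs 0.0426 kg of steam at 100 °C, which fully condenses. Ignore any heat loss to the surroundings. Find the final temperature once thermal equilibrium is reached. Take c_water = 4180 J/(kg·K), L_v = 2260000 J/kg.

T_f ≈ 58.3 °C

Heat gained plus heat lost sum to zero:
condense steam: −0.0426×2260000 = −96276
  condensed water 100 °C→T: 178.07(T − 100)
  water warms: 0.785×4180×(T − 26.7) = 3281.3(T − 26.7)
3459.4 T = 96276 + 17807 + 87611 = 201694
T ≈ 58.30 °C (< 100 °C, so full condensation is consistent).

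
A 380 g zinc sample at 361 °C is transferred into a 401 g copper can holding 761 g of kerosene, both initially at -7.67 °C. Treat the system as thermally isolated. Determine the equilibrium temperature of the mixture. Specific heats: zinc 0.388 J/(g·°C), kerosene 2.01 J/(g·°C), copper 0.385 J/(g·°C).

With ΣQ=0 the equilibrium temperature is the m·c-weighted mean:
T_f = (147.44×361 + 1529.6×(-7.67) + 154.38×(-7.67)) / (147.44 + 1529.6 + 154.38)
    = 40310 / 1831.4 ≈ 22.01 °C

T_f ≈ 22.0 °C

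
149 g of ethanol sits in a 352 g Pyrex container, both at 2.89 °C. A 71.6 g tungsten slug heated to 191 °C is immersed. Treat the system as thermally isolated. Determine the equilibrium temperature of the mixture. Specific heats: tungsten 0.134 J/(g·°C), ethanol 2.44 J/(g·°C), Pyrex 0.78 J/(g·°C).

T_f ≈ 5.7 °C

With ΣQ=0 the equilibrium temperature is the m·c-weighted mean:
T_f = (9.594×191 + 363.56×2.89 + 274.56×2.89) / (9.594 + 363.56 + 274.56)
    = 3676.7 / 647.71 ≈ 5.68 °C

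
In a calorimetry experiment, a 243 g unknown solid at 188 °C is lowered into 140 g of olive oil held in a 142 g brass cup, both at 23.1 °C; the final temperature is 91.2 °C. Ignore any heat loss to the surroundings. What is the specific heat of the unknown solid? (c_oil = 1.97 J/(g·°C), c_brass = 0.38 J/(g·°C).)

Conservation of energy gives ΣQ = 0:
243×c×(91.2 − 188) + 140×1.97×(91.2 − 23.1) + 142×0.38×(91.2 − 23.1) = 0
-23522 c = -22457
c = -22457/-23522 ≈ 0.9547 J/(g·°C)

c ≈ 0.955 J/(g·°C)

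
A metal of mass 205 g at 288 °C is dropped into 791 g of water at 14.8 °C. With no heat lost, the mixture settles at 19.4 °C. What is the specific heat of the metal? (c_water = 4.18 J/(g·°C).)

c ≈ 0.276 J/(g·°C)

m_s c (T_s − T_f) = m_water c_water (T_f − T_0):
205×c×(288 − 19.4) = 791×4.18×(19.4 − 14.8)
55063 c = 15209  ⇒  c ≈ 0.2762 J/(g·°C)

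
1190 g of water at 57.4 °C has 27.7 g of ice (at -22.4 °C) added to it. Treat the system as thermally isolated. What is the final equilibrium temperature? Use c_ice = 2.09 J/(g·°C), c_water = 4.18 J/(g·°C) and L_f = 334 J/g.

T_f ≈ 54.0 °C

Setting the total heat transfer to zero:
ice -22.4→0 °C: 27.7×2.09×22.4 = 1296.8; melt ice: 27.7×334 = 9251.8; warm the meltwater: 115.79 T; water: 4974.2(T − 57.4)
5090 T = 285519 − 10549 = 274970
T ≈ 54.02 °C — above 0 °C, consistent with complete melting.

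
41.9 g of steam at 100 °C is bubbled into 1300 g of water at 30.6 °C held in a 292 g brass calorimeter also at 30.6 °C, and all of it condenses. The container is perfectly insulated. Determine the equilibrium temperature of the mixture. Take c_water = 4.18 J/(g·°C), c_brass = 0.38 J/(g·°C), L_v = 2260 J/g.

T_f ≈ 49.3 °C

Let T be the final temperature. ΣQ_i = 0:
steam→water at 100 °C releases m L_v = 41.9·2260 = 94694
  condensate cools 100→T: 41.9·4.18·(T − 100) = 175.14(T − 100)
  original water: 5434(T − 30.6)
  cup: 110.96(T − 30.6)
5720.1 T = 94694 + 17514 + 169676 = 281884
T ≈ 49.28 °C — below 100 °C, confirming all the steam condensed.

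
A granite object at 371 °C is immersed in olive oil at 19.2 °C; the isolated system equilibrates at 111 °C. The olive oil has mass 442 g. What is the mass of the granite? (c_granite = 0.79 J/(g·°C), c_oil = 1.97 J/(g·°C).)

m ≈ 389 g

|Q_granite| = |Q_oil|:
m·0.79·(371 − 111) = 442·1.97·(111 − 19.2)
205.4 m = 79934  ⇒  m ≈ 389.2 g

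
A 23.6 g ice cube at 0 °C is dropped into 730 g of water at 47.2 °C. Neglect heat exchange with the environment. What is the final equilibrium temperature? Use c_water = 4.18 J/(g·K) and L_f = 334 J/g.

T_f ≈ 43.2 °C

Sum of m c ΔT and latent-heat terms is zero:
fusion: m_ice L_f = 23.6×334 = 7882.4
  warm the meltwater: 98.65 T
  water cools: 730×4.18×(T − 47.2) = 3051.4(T − 47.2)
3150 T = 144026 − 7882.4 = 136144
T ≈ 43.22 °C. Since T > 0 °C, the all-ice-melts assumption holds.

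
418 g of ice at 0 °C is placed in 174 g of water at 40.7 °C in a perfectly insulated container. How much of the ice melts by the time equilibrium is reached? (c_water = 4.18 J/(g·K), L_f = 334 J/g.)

m_melted ≈ 88.6 g

Cooling the water to 0 °C releases 174·4.18·40.7 = 29602 J.
To melt every bit of ice: 418·334 = 139612 J.
Since 29602 < 139612 J, not all the ice melts; equilibrium is at 0 °C.
m_melt = 29602 / L_f = 88.63 g.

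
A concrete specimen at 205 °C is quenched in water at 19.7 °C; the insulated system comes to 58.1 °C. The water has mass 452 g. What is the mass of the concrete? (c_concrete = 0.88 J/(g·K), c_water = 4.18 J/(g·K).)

m ≈ 561 g

Energy conservation, ΣQ = 0:
m·0.88·(58.1 − 205) + 452·4.18·(58.1 − 19.7) = 0
-129.27 m = -72551
m = -72551/-129.27 ≈ 561.2 g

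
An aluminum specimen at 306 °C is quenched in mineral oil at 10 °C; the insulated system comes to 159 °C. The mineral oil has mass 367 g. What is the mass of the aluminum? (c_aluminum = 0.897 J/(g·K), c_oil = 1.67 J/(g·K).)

m ≈ 693 g

Setting the total heat transfer to zero:
m×0.897×(159 − 306) + 367×1.67×(159 − 10) = 0
-131.86 m = -91321
m = -91321/-131.86 ≈ 692.6 g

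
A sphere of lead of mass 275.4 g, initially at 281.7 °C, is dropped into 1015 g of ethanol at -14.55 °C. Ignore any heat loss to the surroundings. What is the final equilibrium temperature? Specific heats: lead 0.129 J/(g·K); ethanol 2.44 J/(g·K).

T_f ≈ -10.4 °C

Setting the total heat transfer to zero:
275.4×0.129×(T − 281.7) + 1015×2.44×(T − (-14.55)) = 0
35.53(T − 281.7) + 2476.6(T − (-14.55)) = 0
2512.1 T = -26027
T = -26027/2512.1 ≈ -10.36 °C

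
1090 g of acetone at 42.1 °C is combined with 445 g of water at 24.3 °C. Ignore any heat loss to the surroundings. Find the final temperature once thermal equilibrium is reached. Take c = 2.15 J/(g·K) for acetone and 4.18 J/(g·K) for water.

T_f ≈ 34.2 °C

Setting the total heat transfer to zero:
1090×2.15×(T − 42.1) + 445×4.18×(T − 24.3) = 0
2343.5(T − 42.1) + 1860.1(T − 24.3) = 0
(2343.5 + 1860.1) T = 2343.5×42.1 + 1860.1×24.3
T ≈ 34.22 °C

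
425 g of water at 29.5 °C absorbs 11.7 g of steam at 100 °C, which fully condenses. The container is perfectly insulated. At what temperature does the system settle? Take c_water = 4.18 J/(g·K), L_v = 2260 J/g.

T_f ≈ 45.9 °C

Let T be the final temperature. ΣQ_i = 0:
condense steam: −11.7·2260 = −26442; condensate cools 100→T: 11.7·4.18·(T − 100) = 48.91(T − 100); water warms: 425·4.18·(T − 29.5) = 1776.5(T − 29.5)
1825.4 T = 26442 + 4890.6 + 52407 = 83739
T ≈ 45.87 °C, under the boiling point, so the assumption holds.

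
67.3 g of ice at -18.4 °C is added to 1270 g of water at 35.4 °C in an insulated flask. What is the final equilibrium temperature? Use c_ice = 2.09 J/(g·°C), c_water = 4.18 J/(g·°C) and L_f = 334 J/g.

T_f ≈ 29.1 °C

Taking heat into each body as positive, Σ m c ΔT = 0:
warm ice to 0 °C: 67.3·2.09·(0 − (-18.4)) = 2588.1
  fusion: m_ice L_f = 67.3·334 = 22478
  meltwater 0→T: 67.3·4.18·T = 281.31 T
  water cools: 1270·4.18·(T − 35.4) = 5308.6(T − 35.4)
5589.9 T = 187924 − 25066 = 162858
T ≈ 29.13 °C (positive, so assuming full melt was valid).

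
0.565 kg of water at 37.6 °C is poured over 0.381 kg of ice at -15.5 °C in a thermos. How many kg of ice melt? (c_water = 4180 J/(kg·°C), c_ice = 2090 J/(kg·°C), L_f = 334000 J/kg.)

m_melted ≈ 0.229 kg

Heat available from the water dropping to 0 °C: 0.565×4180×37.6 = 88800 J.
Warming the ice to 0 °C takes 0.381×2090×15.5 = 12342 J, leaving 76457 J for melting.
Melting all 0.381 kg of ice would need 0.381×334000 = 127254 J.
That's not enough to melt it all — equilibrium is at 0 °C with ice remaining.
Mass melted = 76457/334000 ≈ 0.2289 kg.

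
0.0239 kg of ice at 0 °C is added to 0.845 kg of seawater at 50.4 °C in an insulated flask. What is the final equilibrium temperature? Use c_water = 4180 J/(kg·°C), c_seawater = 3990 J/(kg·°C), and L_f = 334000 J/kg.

T_f ≈ 46.7 °C

Conservation of energy gives ΣQ = 0:
melt ice: 0.0239×334000 = 7982.6
  warm the meltwater: 99.9 T
  seawater: 3371.5(T − 50.4)
3471.5 T = 169926 − 7982.6 = 161944
T ≈ 46.65 °C. Since T > 0 °C, the all-ice-melts assumption holds.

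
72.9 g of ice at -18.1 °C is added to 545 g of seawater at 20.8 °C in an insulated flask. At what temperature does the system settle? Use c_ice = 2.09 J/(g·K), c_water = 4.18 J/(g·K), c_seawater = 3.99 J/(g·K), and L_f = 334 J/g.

T_f ≈ 7.3 °C

Conservation of energy gives ΣQ = 0:
ice -18.1→0 °C: 72.9×2.09×18.1 = 2757.7; fusion: m_ice L_f = 72.9×334 = 24349; warm the meltwater: 304.72 T; seawater cools: 545×3.99×(T − 20.8) = 2174.6(T − 20.8)
2479.3 T = 45231 − 27106 = 18124
T ≈ 7.31 °C. Since T > 0 °C, the all-ice-melts assumption holds.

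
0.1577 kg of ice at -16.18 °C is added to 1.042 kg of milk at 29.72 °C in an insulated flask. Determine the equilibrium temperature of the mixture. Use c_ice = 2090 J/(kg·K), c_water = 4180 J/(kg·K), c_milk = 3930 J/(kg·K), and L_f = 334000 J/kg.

T_f ≈ 13.4 °C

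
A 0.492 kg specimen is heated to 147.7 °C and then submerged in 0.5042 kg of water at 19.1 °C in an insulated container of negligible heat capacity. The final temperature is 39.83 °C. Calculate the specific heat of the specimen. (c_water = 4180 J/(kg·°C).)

c ≈ 823 J/(kg·°C)

Heat lost by the specimen = heat gained by the water:
0.492·c·(147.7 − 39.83) = 0.5042·4180·(39.83 − 19.1)
53.07 c = 43690  ⇒  c ≈ 823.2 J/(kg·°C)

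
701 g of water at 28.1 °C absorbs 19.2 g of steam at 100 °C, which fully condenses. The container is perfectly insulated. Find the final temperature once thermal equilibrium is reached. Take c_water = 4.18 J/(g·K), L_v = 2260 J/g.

T_f ≈ 44.4 °C

Energy balance with sensible and latent terms:
steam→water at 100 °C releases m L_v = 19.2·2260 = 43392; condensate cools 100→T: 19.2·4.18·(T − 100) = 80.26(T − 100); original water: 2930.2(T − 28.1)
3010.4 T = 43392 + 8025.6 + 82338 = 133756
T ≈ 44.43 °C (< 100 °C, so full condensation is consistent).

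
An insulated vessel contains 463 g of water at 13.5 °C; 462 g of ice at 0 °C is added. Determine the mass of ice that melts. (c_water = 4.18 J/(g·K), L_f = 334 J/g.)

Heat available from the water dropping to 0 °C: 463×4.18×13.5 = 26127 J.
To melt every bit of ice: 462×334 = 154308 J.
That's not enough to melt it all — equilibrium is at 0 °C with ice remaining.
m_melt = 26127 / L_f = 78.22 g.

m_melted ≈ 78.2 g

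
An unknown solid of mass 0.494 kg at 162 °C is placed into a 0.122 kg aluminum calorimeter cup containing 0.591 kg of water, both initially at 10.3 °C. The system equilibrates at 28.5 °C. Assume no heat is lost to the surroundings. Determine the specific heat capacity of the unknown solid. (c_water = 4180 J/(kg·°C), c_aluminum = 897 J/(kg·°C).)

c ≈ 712 J/(kg·°C)

Let T be the final temperature. ΣQ_i = 0:
0.494×c×(28.5 − 162) + 0.591×4180×(28.5 − 10.3) + 0.122×897×(28.5 − 10.3) = 0
-65.95 c = -46953
c = -46953/-65.95 ≈ 712 J/(kg·°C)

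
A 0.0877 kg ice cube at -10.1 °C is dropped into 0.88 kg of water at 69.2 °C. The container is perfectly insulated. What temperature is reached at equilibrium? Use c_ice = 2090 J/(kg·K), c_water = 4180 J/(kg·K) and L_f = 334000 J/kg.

T_f ≈ 55.2 °C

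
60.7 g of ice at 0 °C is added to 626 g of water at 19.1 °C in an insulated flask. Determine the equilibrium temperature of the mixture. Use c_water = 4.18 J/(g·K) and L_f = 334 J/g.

T_f ≈ 10.3 °C

Setting the total heat transfer to zero:
melt ice: 60.7·334 = 20274
  warm the meltwater: 253.73 T
  water cools: 626·4.18·(T − 19.1) = 2616.7(T − 19.1)
2870.4 T = 49979 − 20274 = 29705
T ≈ 10.35 °C (positive, so assuming full melt was valid).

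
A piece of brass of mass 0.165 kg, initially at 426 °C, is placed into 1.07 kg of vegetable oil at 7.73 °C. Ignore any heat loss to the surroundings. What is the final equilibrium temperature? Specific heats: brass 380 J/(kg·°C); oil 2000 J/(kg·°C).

Setting the total heat transfer to zero:
0.165*380*(T − 426) + 1.07*2000*(T − 7.73) = 0
62.7(T − 426) + 2140(T − 7.73) = 0
(62.7 + 2140) T = 62.7*426 + 2140*7.73
T = 43252 / 2202.7 = 19.6 °C

T_f ≈ 19.6 °C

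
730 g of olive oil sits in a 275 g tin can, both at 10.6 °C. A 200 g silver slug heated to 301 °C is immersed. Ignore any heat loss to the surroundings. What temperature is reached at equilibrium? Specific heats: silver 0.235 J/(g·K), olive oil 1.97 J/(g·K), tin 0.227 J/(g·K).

T_f ≈ 19.4 °C

Setting the total heat transfer to zero:
200·0.235·(T − 301) + 730·1.97·(T − 10.6) + 275·0.227·(T − 10.6) = 0
1547.5 T = 30053
T ≈ 19.42 °C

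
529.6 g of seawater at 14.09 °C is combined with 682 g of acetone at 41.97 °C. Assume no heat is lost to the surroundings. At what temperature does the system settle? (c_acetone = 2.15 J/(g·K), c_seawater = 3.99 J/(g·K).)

T_f = Σ m_i c_i T_i / Σ m_i c_i:
T_f = (1466.3*41.97 + 2113.1*14.09) / (1466.3 + 2113.1)
    = 91314 / 3579.4 ≈ 25.51 °C

T_f ≈ 25.5 °C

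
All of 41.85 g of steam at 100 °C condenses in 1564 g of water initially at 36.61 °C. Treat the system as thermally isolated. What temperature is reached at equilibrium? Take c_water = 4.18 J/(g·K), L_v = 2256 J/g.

T_f ≈ 52.3 °C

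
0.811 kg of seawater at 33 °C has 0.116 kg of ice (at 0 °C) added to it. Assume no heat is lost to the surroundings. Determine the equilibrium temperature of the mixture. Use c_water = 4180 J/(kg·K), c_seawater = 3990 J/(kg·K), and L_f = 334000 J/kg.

T_f ≈ 18.3 °C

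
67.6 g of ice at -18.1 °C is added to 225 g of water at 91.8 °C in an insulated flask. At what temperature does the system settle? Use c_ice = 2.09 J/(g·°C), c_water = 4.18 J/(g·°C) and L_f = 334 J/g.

T_f ≈ 50.0 °C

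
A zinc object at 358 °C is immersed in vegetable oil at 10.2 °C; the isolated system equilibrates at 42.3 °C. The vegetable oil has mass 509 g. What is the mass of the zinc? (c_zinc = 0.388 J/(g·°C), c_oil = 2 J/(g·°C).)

m ≈ 267 g

Taking heat into each body as positive, Σ m c ΔT = 0:
m×0.388×(42.3 − 358) + 509×2×(42.3 − 10.2) = 0
-122.49 m = -32678
m = -32678/-122.49 ≈ 266.8 g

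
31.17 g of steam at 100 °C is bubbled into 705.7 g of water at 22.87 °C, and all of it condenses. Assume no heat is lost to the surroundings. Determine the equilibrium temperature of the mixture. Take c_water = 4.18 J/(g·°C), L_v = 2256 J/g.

Taking heat into each body as positive, Σ m c ΔT = 0:
condense steam: −31.17·2256 = −70320; condensed water 100 °C→T: 130.29(T − 100); original water: 2949.8(T − 22.87)
3080.1 T = 70320 + 13029 + 67463 = 150811
T ≈ 48.96 °C, under the boiling point, so the assumption holds.

T_f ≈ 49.0 °C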